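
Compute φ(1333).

1333 = 31 · 43.
φ(31) = 31 − 1 = 30.
φ(43) = 43 − 1 = 42.
Since φ is multiplicative, φ(1333) = 30 · 42 = 1260.

1260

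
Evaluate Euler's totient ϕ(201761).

First factor: 201761 = 7 · 19 · 37 · 41.
φ(201761) = 201761 · (1 − 1/7) · (1 − 1/19) · (1 − 1/37) · (1 − 1/41)
       = 201761 · 155520/201761 = 155520.

155520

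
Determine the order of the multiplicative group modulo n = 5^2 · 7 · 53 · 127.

786240

φ(1177925) = 1177925 · (1 − 1/5) · (1 − 1/7) · (1 − 1/53) · (1 − 1/127)
       = 1177925 · 157248/235585 = 786240.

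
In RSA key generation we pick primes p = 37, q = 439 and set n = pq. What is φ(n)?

15768

φ(16243) = 16243 · (1 − 1/37) · (1 − 1/439)
       = 16243 · 15768/16243 = 15768.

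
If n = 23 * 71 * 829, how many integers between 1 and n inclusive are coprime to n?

φ(1353757) = 1353757 · (1 − 1/23) · (1 − 1/71) · (1 − 1/829)
       = 1353757 · 1275120/1353757 = 1275120.

1275120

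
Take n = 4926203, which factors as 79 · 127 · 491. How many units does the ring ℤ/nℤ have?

4815720

φ(4926203) = 4926203 · (1 − 1/79) · (1 − 1/127) · (1 − 1/491)
       = 4926203 · 4815720/4926203 = 4815720.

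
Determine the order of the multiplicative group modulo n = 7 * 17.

96

φ(7) = 7 − 1 = 6.
φ(17) = 17 − 1 = 16.
φ(119) = 6 × 16 = 96.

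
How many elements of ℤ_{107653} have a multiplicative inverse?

107653 = 7^2 · 13^3.
φ(7^2) = 7^1·(7−1) = 7·6 = 42.
φ(13^3) = 13^2·(13−1) = 169·12 = 2028.
φ(107653) = 42 × 2028 = 85176.

85176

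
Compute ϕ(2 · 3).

φ(2) = 2 − 1 = 1.
φ(3) = 3 − 1 = 2.
φ(6) = 1 × 2 = 2.

2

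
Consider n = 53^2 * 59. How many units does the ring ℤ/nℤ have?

φ(53^2) = 53^2 − 53^1 = 2809 − 53 = 2756.
φ(59) = 59 − 1 = 58.
Multiply: 2756 · 58 = 159848.

159848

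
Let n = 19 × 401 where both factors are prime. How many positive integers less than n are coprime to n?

7200

φ(19) = 19 − 1 = 18.
φ(401) = 401 − 1 = 400.
Since φ is multiplicative, φ(7619) = 18 · 400 = 7200.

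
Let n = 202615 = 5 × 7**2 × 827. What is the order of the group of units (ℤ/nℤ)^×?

φ(202615) = 202615 · (1 − 1/5) · (1 − 1/7) · (1 − 1/827)
       = 202615 · 19824/28945 = 138768.

138768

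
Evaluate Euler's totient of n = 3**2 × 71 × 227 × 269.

25438560

φ(3^2) = 3^2 − 3^1 = 9 − 3 = 6.
φ(71) = 71 − 1 = 70.
φ(227) = 227 − 1 = 226.
φ(269) = 269 − 1 = 268.
φ(39019257) = 6 × 70 × 226 × 268 = 25438560.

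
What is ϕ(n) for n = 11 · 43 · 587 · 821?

φ(227951471) = 227951471 · (1 − 1/11) · (1 − 1/43) · (1 − 1/587) · (1 − 1/821)
       = 227951471 · 201818400/227951471 = 201818400.

201818400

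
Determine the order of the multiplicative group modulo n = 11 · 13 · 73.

8640

φ(10439) = 10439 · (1 − 1/11) · (1 − 1/13) · (1 − 1/73)
       = 10439 · 8640/10439 = 8640.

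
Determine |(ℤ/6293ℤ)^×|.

5040

Factor 6293: 6293 = 7 · 29 · 31.
φ(7) = 7 − 1 = 6.
φ(29) = 29 − 1 = 28.
φ(31) = 31 − 1 = 30.
Since φ is multiplicative, φ(6293) = 6 · 28 · 30 = 5040.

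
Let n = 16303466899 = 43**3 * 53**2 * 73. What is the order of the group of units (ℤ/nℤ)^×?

φ(16303466899) = 16303466899 · (1 − 1/43) · (1 − 1/53) · (1 − 1/73)
       = 16303466899 · 157248/166367 = 15409832256.

15409832256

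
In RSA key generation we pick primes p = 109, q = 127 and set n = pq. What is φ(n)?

13608

φ(n) = (p − 1)(q − 1) = (109−1)(127−1) = 108·126 = 13608.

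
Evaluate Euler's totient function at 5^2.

20

φ(5^2) = 5^2 − 5^1 = 25 − 5 = 20.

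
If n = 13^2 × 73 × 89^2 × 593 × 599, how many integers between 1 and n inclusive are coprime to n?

31142442000384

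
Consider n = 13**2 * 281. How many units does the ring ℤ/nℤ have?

φ(47489) = 47489 · (1 − 1/13) · (1 − 1/281)
       = 47489 · 3360/3653 = 43680.

43680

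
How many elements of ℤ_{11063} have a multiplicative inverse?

11063 = 13 * 23 * 37.
φ(11063) = 11063 · (1 − 1/13) · (1 − 1/23) · (1 − 1/37)
       = 11063 · 9504/11063 = 9504.

9504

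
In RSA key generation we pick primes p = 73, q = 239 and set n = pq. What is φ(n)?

17136

φ(pq) = (p−1)(q−1) = 72 · 238 = 17136.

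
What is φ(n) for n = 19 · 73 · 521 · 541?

363916800

φ(19) = 19 − 1 = 18.
φ(73) = 73 − 1 = 72.
φ(521) = 521 − 1 = 520.
φ(541) = 541 − 1 = 540.
φ(390941207) = 18 × 72 × 520 × 540 = 363916800.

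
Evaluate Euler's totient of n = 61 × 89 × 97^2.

49167360

φ(61) = 61 − 1 = 60.
φ(89) = 89 − 1 = 88.
φ(97^2) = 97^2 − 97^1 = 9409 − 97 = 9312.
φ(51081461) = 60 × 88 × 9312 = 49167360.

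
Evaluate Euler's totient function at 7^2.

42

φ(49) = 49 · (1 − 1/7)
       = 49 · 6/7 = 42.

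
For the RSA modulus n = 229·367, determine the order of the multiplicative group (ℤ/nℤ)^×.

For distinct primes, φ(pq) = (p−1)(q−1) = 228 × 366 = 83448.

83448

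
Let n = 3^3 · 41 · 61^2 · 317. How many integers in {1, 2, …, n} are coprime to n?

φ(3^3) = 3^3 − 3^2 = 27 − 9 = 18.
φ(41) = 41 − 1 = 40.
φ(61^2) = 61^1·(61−1) = 61·60 = 3660.
φ(317) = 317 − 1 = 316.
Since φ is multiplicative, φ(1305769599) = 18 · 40 · 3660 · 316 = 832723200.

832723200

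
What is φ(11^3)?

φ(1331) = 1331 · (1 − 1/11)
       = 1331 · 10/11 = 1210.

1210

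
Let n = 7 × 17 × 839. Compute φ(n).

80448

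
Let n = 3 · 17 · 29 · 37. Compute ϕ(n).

32256

φ(54723) = 54723 · (1 − 1/3) · (1 − 1/17) · (1 − 1/29) · (1 − 1/37)
       = 54723 · 32256/54723 = 32256.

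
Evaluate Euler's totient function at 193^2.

37056

φ(193^2) = 193^1·(193−1) = 193·192 = 37056.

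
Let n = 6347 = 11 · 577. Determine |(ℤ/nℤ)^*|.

5760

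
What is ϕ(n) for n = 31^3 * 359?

10321140

φ(10694969) = 10694969 · (1 − 1/31) · (1 − 1/359)
       = 10694969 · 10740/11129 = 10321140.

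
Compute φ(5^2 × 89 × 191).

φ(5^2) = 5^2 − 5^1 = 25 − 5 = 20.
φ(89) = 89 − 1 = 88.
φ(191) = 191 − 1 = 190.
Since φ is multiplicative, φ(424975) = 20 · 88 · 190 = 334400.

334400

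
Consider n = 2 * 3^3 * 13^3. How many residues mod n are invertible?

36504

φ(118638) = 118638 · (1 − 1/2) · (1 − 1/3) · (1 − 1/13)
       = 118638 · 24/78 = 36504.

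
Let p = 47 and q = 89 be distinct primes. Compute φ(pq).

4048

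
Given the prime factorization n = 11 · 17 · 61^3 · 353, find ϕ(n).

12574003200

φ(14983242791) = 14983242791 · (1 − 1/11) · (1 − 1/17) · (1 − 1/61) · (1 − 1/353)
       = 14983242791 · 3379200/4026671 = 12574003200.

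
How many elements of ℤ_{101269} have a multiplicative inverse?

First factor: 101269 = 7 × 17 × 23 × 37.
φ(101269) = 101269 · (1 − 1/7) · (1 − 1/17) · (1 − 1/23) · (1 − 1/37)
       = 101269 · 76032/101269 = 76032.

76032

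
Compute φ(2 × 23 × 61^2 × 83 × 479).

φ(6805046662) = 6805046662 · (1 − 1/2) · (1 − 1/23) · (1 − 1/61) · (1 − 1/83) · (1 − 1/479)
       = 6805046662 · 51738720/111558142 = 3156061920.

3156061920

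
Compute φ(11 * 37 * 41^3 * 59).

1403971200

φ(11) = 11 − 1 = 10.
φ(37) = 37 − 1 = 36.
φ(41^3) = 41^2·(41−1) = 1681·40 = 67240.
φ(59) = 59 − 1 = 58.
Since φ is multiplicative, φ(1654999973) = 10 · 36 · 67240 · 58 = 1403971200.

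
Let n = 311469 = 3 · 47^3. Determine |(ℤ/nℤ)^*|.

203228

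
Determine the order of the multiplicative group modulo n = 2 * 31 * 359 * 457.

φ(2) = 2 − 1 = 1.
φ(31) = 31 − 1 = 30.
φ(359) = 359 − 1 = 358.
φ(457) = 457 − 1 = 456.
Multiply: 1 · 30 · 358 · 456 = 4897440.

4897440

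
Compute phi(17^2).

φ(17^2) = 17^2 − 17^1 = 289 − 17 = 272.

272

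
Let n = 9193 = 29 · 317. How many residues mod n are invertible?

8848

φ(29) = 29 − 1 = 28.
φ(317) = 317 − 1 = 316.
Multiply: 28 · 316 = 8848.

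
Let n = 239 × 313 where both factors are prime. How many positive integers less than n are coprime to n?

74256

For distinct primes, φ(pq) = (p−1)(q−1) = 238 × 312 = 74256.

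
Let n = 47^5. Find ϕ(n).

224465326

φ(47^5) = 47^4·(47−1) = 4879681·46 = 224465326.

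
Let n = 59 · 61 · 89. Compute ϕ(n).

306240

φ(320311) = 320311 · (1 − 1/59) · (1 − 1/61) · (1 − 1/89)
       = 320311 · 306240/320311 = 306240.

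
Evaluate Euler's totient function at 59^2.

φ(59^2) = 59^1·(59−1) = 59·58 = 3422.

3422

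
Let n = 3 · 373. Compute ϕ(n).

744

φ(1119) = 1119 · (1 − 1/3) · (1 − 1/373)
       = 1119 · 744/1119 = 744.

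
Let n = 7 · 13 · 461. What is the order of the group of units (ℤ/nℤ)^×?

33120

φ(7) = 7 − 1 = 6.
φ(13) = 13 − 1 = 12.
φ(461) = 461 − 1 = 460.
Multiply: 6 · 12 · 460 = 33120.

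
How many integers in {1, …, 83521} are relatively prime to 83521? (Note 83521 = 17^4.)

φ(83521) = 83521 · (1 − 1/17)
       = 83521 · 16/17 = 78608.

78608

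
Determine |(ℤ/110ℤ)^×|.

40

Factor 110: 110 = 2 × 5 × 11.
φ(2) = 2 − 1 = 1.
φ(5) = 5 − 1 = 4.
φ(11) = 11 − 1 = 10.
Multiply: 1 · 4 · 10 = 40.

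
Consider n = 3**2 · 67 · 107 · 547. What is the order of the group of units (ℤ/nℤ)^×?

22918896

φ(3^2) = 3^2 − 3^1 = 9 − 3 = 6.
φ(67) = 67 − 1 = 66.
φ(107) = 107 − 1 = 106.
φ(547) = 547 − 1 = 546.
φ(35292987) = 6 × 66 × 106 × 546 = 22918896.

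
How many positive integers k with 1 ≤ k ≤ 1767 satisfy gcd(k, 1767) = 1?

Prime factorization: 1767 = 3 · 19 · 31.
φ(3) = 3 − 1 = 2.
φ(19) = 19 − 1 = 18.
φ(31) = 31 − 1 = 30.
Multiply: 2 · 18 · 30 = 1080.

1080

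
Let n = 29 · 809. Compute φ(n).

φ(23461) = 23461 · (1 − 1/29) · (1 − 1/809)
       = 23461 · 22624/23461 = 22624.

22624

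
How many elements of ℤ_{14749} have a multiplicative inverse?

12348

14749 = 7^3 · 43.
φ(7^3) = 7^2·(7−1) = 49·6 = 294.
φ(43) = 43 − 1 = 42.
Since φ is multiplicative, φ(14749) = 294 · 42 = 12348.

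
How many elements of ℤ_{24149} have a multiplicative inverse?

24149 = 19 · 31 · 41.
φ(19) = 19 − 1 = 18.
φ(31) = 31 − 1 = 30.
φ(41) = 41 − 1 = 40.
φ(24149) = 18 × 30 × 40 = 21600.

21600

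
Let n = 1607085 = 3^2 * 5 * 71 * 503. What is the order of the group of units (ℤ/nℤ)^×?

843360

φ(1607085) = 1607085 · (1 − 1/3) · (1 − 1/5) · (1 − 1/71) · (1 − 1/503)
       = 1607085 · 281120/535695 = 843360.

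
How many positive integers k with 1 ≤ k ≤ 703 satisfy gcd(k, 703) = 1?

648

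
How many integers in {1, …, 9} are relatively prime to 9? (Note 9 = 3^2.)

φ(9) = 9 · (1 − 1/3)
       = 9 · 2/3 = 6.

6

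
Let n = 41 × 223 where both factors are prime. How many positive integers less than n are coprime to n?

φ(n) = (p − 1)(q − 1) = (41−1)(223−1) = 40·222 = 8880.

8880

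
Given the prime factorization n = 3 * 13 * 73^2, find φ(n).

126144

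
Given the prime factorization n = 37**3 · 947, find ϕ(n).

46622664

φ(37^3) = 37^2·(37−1) = 1369·36 = 49284.
φ(947) = 947 − 1 = 946.
Since φ is multiplicative, φ(47968391) = 49284 · 946 = 46622664.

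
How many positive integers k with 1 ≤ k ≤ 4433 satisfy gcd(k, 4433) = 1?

3600

First factor: 4433 = 11 × 13 × 31.
φ(4433) = 4433 · (1 − 1/11) · (1 − 1/13) · (1 − 1/31)
       = 4433 · 3600/4433 = 3600.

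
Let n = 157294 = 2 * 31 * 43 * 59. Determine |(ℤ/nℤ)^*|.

φ(157294) = 157294 · (1 − 1/2) · (1 − 1/31) · (1 − 1/43) · (1 − 1/59)
       = 157294 · 73080/157294 = 73080.

73080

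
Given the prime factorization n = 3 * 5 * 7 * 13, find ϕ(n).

576

φ(1365) = 1365 · (1 − 1/3) · (1 − 1/5) · (1 − 1/7) · (1 − 1/13)
       = 1365 · 576/1365 = 576.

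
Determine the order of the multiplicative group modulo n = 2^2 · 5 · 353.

φ(2^2) = 2^2 − 2^1 = 4 − 2 = 2.
φ(5) = 5 − 1 = 4.
φ(353) = 353 − 1 = 352.
Multiply: 2 · 4 · 352 = 2816.

2816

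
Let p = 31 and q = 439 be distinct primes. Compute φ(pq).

φ(13609) = 13609 · (1 − 1/31) · (1 − 1/439)
       = 13609 · 13140/13609 = 13140.

13140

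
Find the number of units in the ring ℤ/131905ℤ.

95040

Prime factorization: 131905 = 5 × 23 × 31 × 37.
φ(5) = 5 − 1 = 4.
φ(23) = 23 − 1 = 22.
φ(31) = 31 − 1 = 30.
φ(37) = 37 − 1 = 36.
φ(131905) = 4 × 22 × 30 × 36 = 95040.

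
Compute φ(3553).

2880

3553 = 11 · 17 · 19.
φ(11) = 11 − 1 = 10.
φ(17) = 17 − 1 = 16.
φ(19) = 19 − 1 = 18.
Since φ is multiplicative, φ(3553) = 10 · 16 · 18 = 2880.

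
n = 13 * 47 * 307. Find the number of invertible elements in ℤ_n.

168912

φ(13) = 13 − 1 = 12.
φ(47) = 47 − 1 = 46.
φ(307) = 307 − 1 = 306.
φ(187577) = 12 × 46 × 306 = 168912.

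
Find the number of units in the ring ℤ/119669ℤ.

101640

119669 = 11**2 * 23 * 43.
φ(11^2) = 11^1·(11−1) = 11·10 = 110.
φ(23) = 23 − 1 = 22.
φ(43) = 43 − 1 = 42.
φ(119669) = 110 × 22 × 42 = 101640.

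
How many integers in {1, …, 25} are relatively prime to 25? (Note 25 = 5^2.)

φ(25) = 25 · (1 − 1/5)
       = 25 · 4/5 = 20.

20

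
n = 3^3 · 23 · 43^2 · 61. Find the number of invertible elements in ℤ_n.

φ(70041969) = 70041969 · (1 − 1/3) · (1 − 1/23) · (1 − 1/43) · (1 − 1/61)
       = 70041969 · 110880/180987 = 42910560.

42910560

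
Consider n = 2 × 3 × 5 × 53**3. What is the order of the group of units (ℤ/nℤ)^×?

φ(4466310) = 4466310 · (1 − 1/2) · (1 − 1/3) · (1 − 1/5) · (1 − 1/53)
       = 4466310 · 416/1590 = 1168544.

1168544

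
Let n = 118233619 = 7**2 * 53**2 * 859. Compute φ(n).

99315216

φ(118233619) = 118233619 · (1 − 1/7) · (1 − 1/53) · (1 − 1/859)
       = 118233619 · 267696/318689 = 99315216.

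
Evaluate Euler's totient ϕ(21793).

19440

Prime factorization: 21793 = 19 * 31 * 37.
φ(19) = 19 − 1 = 18.
φ(31) = 31 − 1 = 30.
φ(37) = 37 − 1 = 36.
φ(21793) = 18 × 30 × 36 = 19440.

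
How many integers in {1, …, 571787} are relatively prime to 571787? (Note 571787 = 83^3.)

φ(83^3) = 83^2·(83−1) = 6889·82 = 564898.

564898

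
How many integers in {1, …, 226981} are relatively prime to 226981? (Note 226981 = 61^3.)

223260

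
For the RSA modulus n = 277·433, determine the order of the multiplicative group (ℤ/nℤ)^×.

φ(pq) = (p−1)(q−1) = 276 · 432 = 119232.

119232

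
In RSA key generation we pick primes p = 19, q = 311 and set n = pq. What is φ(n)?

For distinct primes, φ(pq) = (p−1)(q−1) = 18 × 310 = 5580.

5580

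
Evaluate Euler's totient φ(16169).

14256

First factor: 16169 = 19 × 23 × 37.
φ(16169) = 16169 · (1 − 1/19) · (1 − 1/23) · (1 − 1/37)
       = 16169 · 14256/16169 = 14256.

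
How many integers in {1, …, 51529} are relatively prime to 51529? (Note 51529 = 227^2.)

51302

φ(51529) = 51529 · (1 − 1/227)
       = 51529 · 226/227 = 51302.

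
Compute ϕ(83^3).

564898

φ(83^3) = 83^2·(83−1) = 6889·82 = 564898.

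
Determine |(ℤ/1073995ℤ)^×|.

1073995 = 5 × 13**2 × 31 × 41.
φ(1073995) = 1073995 · (1 − 1/5) · (1 − 1/13) · (1 − 1/31) · (1 − 1/41)
       = 1073995 · 57600/82615 = 748800.

748800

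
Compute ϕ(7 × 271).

1620

φ(1897) = 1897 · (1 − 1/7) · (1 − 1/271)
       = 1897 · 1620/1897 = 1620.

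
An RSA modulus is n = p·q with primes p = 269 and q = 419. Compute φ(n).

112024

φ(pq) = (p−1)(q−1) = 268 · 418 = 112024.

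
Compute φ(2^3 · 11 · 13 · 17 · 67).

506880

φ(2^3) = 2^3 − 2^2 = 8 − 4 = 4.
φ(11) = 11 − 1 = 10.
φ(13) = 13 − 1 = 12.
φ(17) = 17 − 1 = 16.
φ(67) = 67 − 1 = 66.
Since φ is multiplicative, φ(1303016) = 4 · 10 · 12 · 16 · 66 = 506880.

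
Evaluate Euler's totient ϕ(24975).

24975 = 3^3 · 5^2 · 37.
φ(24975) = 24975 · (1 − 1/3) · (1 − 1/5) · (1 − 1/37)
       = 24975 · 288/555 = 12960.

12960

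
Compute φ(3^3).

18

φ(3^3) = 3^3 − 3^2 = 27 − 9 = 18.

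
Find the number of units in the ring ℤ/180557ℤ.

180557 = 13 × 17 × 19 × 43.
φ(13) = 13 − 1 = 12.
φ(17) = 17 − 1 = 16.
φ(19) = 19 − 1 = 18.
φ(43) = 43 − 1 = 42.
Since φ is multiplicative, φ(180557) = 12 · 16 · 18 · 42 = 145152.

145152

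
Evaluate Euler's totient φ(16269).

8960

16269 = 3 · 11 · 17 · 29.
φ(16269) = 16269 · (1 − 1/3) · (1 − 1/11) · (1 − 1/17) · (1 − 1/29)
       = 16269 · 8960/16269 = 8960.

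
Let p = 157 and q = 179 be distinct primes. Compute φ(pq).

27768

φ(n) = (p − 1)(q − 1) = (157−1)(179−1) = 156·178 = 27768.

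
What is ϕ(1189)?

First factor: 1189 = 29 · 41.
φ(1189) = 1189 · (1 − 1/29) · (1 − 1/41)
       = 1189 · 1120/1189 = 1120.

1120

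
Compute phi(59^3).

φ(59^3) = 59^2·(59−1) = 3481·58 = 201898.

201898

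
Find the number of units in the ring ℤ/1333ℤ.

First factor: 1333 = 31 × 43.
φ(1333) = 1333 · (1 − 1/31) · (1 − 1/43)
       = 1333 · 1260/1333 = 1260.

1260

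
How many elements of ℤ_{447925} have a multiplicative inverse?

316800

First factor: 447925 = 5^2 · 19 · 23 · 41.
φ(447925) = 447925 · (1 − 1/5) · (1 − 1/19) · (1 − 1/23) · (1 − 1/41)
       = 447925 · 63360/89585 = 316800.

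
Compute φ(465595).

314496

Prime factorization: 465595 = 5 · 13^2 · 19 · 29.
φ(465595) = 465595 · (1 − 1/5) · (1 − 1/13) · (1 − 1/19) · (1 − 1/29)
       = 465595 · 24192/35815 = 314496.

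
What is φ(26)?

12

26 = 2 * 13.
φ(2) = 2 − 1 = 1.
φ(13) = 13 − 1 = 12.
Multiply: 1 · 12 = 12.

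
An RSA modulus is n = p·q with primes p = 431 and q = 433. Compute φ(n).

φ(431) = 431 − 1 = 430.
φ(433) = 433 − 1 = 432.
φ(186623) = 430 × 432 = 185760.

185760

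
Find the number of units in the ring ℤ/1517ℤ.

Prime factorization: 1517 = 37 × 41.
φ(37) = 37 − 1 = 36.
φ(41) = 41 − 1 = 40.
Since φ is multiplicative, φ(1517) = 36 · 40 = 1440.

1440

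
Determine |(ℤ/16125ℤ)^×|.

16125 = 3 · 5^3 · 43.
φ(16125) = 16125 · (1 − 1/3) · (1 − 1/5) · (1 − 1/43)
       = 16125 · 336/645 = 8400.

8400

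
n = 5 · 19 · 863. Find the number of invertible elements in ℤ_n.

62064

φ(5) = 5 − 1 = 4.
φ(19) = 19 − 1 = 18.
φ(863) = 863 − 1 = 862.
Since φ is multiplicative, φ(81985) = 4 · 18 · 862 = 62064.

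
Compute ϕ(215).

168

215 = 5 · 43.
φ(215) = 215 · (1 − 1/5) · (1 − 1/43)
       = 215 · 168/215 = 168.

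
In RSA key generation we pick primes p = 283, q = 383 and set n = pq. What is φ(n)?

For distinct primes, φ(pq) = (p−1)(q−1) = 282 × 382 = 107724.

107724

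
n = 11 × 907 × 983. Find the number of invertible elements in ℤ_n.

φ(9807391) = 9807391 · (1 − 1/11) · (1 − 1/907) · (1 − 1/983)
       = 9807391 · 8896920/9807391 = 8896920.

8896920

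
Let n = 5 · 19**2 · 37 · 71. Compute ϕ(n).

φ(4741735) = 4741735 · (1 − 1/5) · (1 − 1/19) · (1 − 1/37) · (1 − 1/71)
       = 4741735 · 181440/249565 = 3447360.

3447360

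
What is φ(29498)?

12348

First factor: 29498 = 2 × 7^3 × 43.
φ(2) = 2 − 1 = 1.
φ(7^3) = 7^2·(7−1) = 49·6 = 294.
φ(43) = 43 − 1 = 42.
Multiply: 1 · 294 · 42 = 12348.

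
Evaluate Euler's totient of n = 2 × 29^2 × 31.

φ(52142) = 52142 · (1 − 1/2) · (1 − 1/29) · (1 − 1/31)
       = 52142 · 840/1798 = 24360.

24360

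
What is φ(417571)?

417571 = 7 · 11**2 · 17 · 29.
φ(7) = 7 − 1 = 6.
φ(11^2) = 11^2 − 11^1 = 121 − 11 = 110.
φ(17) = 17 − 1 = 16.
φ(29) = 29 − 1 = 28.
Since φ is multiplicative, φ(417571) = 6 · 110 · 16 · 28 = 295680.

295680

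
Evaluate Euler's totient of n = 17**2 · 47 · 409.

5104896

φ(5555447) = 5555447 · (1 − 1/17) · (1 − 1/47) · (1 − 1/409)
       = 5555447 · 300288/326791 = 5104896.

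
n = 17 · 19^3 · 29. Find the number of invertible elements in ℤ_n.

φ(17) = 17 − 1 = 16.
φ(19^3) = 19^2·(19−1) = 361·18 = 6498.
φ(29) = 29 − 1 = 28.
φ(3381487) = 16 × 6498 × 28 = 2911104.

2911104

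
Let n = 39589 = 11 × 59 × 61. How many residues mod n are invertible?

φ(39589) = 39589 · (1 − 1/11) · (1 − 1/59) · (1 − 1/61)
       = 39589 · 34800/39589 = 34800.

34800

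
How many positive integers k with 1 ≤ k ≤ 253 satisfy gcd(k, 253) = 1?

First factor: 253 = 11 × 23.
φ(253) = 253 · (1 − 1/11) · (1 − 1/23)
       = 253 · 220/253 = 220.

220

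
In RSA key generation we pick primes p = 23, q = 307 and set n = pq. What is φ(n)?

φ(23) = 23 − 1 = 22.
φ(307) = 307 − 1 = 306.
Since φ is multiplicative, φ(7061) = 22 · 306 = 6732.

6732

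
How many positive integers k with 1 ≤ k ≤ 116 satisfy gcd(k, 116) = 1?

56

First factor: 116 = 2**2 · 29.
φ(2^2) = 2^1·(2−1) = 2·1 = 2.
φ(29) = 29 − 1 = 28.
φ(116) = 2 × 28 = 56.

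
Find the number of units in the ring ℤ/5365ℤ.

4032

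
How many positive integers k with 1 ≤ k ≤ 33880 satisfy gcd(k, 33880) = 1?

10560

33880 = 2**3 · 5 · 7 · 11**2.
φ(2^3) = 2^3 − 2^2 = 8 − 4 = 4.
φ(5) = 5 − 1 = 4.
φ(7) = 7 − 1 = 6.
φ(11^2) = 11^1·(11−1) = 11·10 = 110.
φ(33880) = 4 × 4 × 6 × 110 = 10560.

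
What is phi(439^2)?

φ(439^2) = 439^2 − 439^1 = 192721 − 439 = 192282.

192282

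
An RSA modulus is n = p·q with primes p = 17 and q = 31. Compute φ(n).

480

φ(n) = (p − 1)(q − 1) = (17−1)(31−1) = 16·30 = 480.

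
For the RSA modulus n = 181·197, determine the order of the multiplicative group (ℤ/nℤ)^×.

35280

φ(pq) = (p−1)(q−1) = 180 · 196 = 35280.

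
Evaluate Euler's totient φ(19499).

17280

Factor 19499: 19499 = 17 · 31 · 37.
φ(19499) = 19499 · (1 − 1/17) · (1 − 1/31) · (1 − 1/37)
       = 19499 · 17280/19499 = 17280.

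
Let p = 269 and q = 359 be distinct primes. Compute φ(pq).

95944

For distinct primes, φ(pq) = (p−1)(q−1) = 268 × 358 = 95944.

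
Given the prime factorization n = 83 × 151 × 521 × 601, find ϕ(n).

3837600000

φ(3924345493) = 3924345493 · (1 − 1/83) · (1 − 1/151) · (1 − 1/521) · (1 − 1/601)
       = 3924345493 · 3837600000/3924345493 = 3837600000.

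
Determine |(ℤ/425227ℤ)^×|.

352800

First factor: 425227 = 11 · 29 · 31 · 43.
φ(425227) = 425227 · (1 − 1/11) · (1 − 1/29) · (1 − 1/31) · (1 − 1/43)
       = 425227 · 352800/425227 = 352800.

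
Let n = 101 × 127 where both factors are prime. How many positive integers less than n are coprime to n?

12600

φ(101) = 101 − 1 = 100.
φ(127) = 127 − 1 = 126.
Since φ is multiplicative, φ(12827) = 100 · 126 = 12600.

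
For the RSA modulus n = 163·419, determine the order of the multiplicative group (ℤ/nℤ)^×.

For distinct primes, φ(pq) = (p−1)(q−1) = 162 × 418 = 67716.

67716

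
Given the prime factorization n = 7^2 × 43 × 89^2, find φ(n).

13815648

φ(7^2) = 7^2 − 7^1 = 49 − 7 = 42.
φ(43) = 43 − 1 = 42.
φ(89^2) = 89^2 − 89^1 = 7921 − 89 = 7832.
Since φ is multiplicative, φ(16689547) = 42 · 42 · 7832 = 13815648.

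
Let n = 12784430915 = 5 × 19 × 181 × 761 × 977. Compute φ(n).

9613209600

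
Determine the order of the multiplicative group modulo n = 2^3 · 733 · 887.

2594208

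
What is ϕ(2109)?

First factor: 2109 = 3 · 19 · 37.
φ(2109) = 2109 · (1 − 1/3) · (1 − 1/19) · (1 − 1/37)
       = 2109 · 1296/2109 = 1296.

1296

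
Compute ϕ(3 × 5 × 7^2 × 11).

φ(3) = 3 − 1 = 2.
φ(5) = 5 − 1 = 4.
φ(7^2) = 7^1·(7−1) = 7·6 = 42.
φ(11) = 11 − 1 = 10.
Since φ is multiplicative, φ(8085) = 2 · 4 · 42 · 10 = 3360.

3360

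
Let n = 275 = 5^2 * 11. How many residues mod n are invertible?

200

φ(5^2) = 5^1·(5−1) = 5·4 = 20.
φ(11) = 11 − 1 = 10.
Since φ is multiplicative, φ(275) = 20 · 10 = 200.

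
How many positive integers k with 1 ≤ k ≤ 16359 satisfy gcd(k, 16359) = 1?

8640

16359 = 3 · 7 · 19 · 41.
φ(3) = 3 − 1 = 2.
φ(7) = 7 − 1 = 6.
φ(19) = 19 − 1 = 18.
φ(41) = 41 − 1 = 40.
Multiply: 2 · 6 · 18 · 40 = 8640.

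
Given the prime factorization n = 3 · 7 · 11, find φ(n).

φ(231) = 231 · (1 − 1/3) · (1 − 1/7) · (1 − 1/11)
       = 231 · 120/231 = 120.

120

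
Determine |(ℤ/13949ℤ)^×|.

12096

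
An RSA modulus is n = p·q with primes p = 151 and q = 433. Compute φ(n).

φ(pq) = (p−1)(q−1) = 150 · 432 = 64800.

64800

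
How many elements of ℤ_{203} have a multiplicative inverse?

First factor: 203 = 7 * 29.
φ(203) = 203 · (1 − 1/7) · (1 − 1/29)
       = 203 · 168/203 = 168.

168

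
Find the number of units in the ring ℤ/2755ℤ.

2016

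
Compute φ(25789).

23040

Prime factorization: 25789 = 17 · 37 · 41.
φ(25789) = 25789 · (1 − 1/17) · (1 − 1/37) · (1 − 1/41)
       = 25789 · 23040/25789 = 23040.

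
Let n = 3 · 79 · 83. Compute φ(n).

φ(3) = 3 − 1 = 2.
φ(79) = 79 − 1 = 78.
φ(83) = 83 − 1 = 82.
Multiply: 2 · 78 · 82 = 12792.

12792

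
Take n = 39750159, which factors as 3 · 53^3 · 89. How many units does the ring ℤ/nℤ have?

φ(39750159) = 39750159 · (1 − 1/3) · (1 − 1/53) · (1 − 1/89)
       = 39750159 · 9152/14151 = 25707968.

25707968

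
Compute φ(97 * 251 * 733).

φ(97) = 97 − 1 = 96.
φ(251) = 251 − 1 = 250.
φ(733) = 733 − 1 = 732.
Multiply: 96 · 250 · 732 = 17568000.

17568000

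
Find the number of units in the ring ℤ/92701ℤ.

92701 = 7 · 17 · 19 · 41.
φ(7) = 7 − 1 = 6.
φ(17) = 17 − 1 = 16.
φ(19) = 19 − 1 = 18.
φ(41) = 41 − 1 = 40.
φ(92701) = 6 × 16 × 18 × 40 = 69120.

69120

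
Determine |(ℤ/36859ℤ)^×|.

First factor: 36859 = 29 · 31 · 41.
φ(29) = 29 − 1 = 28.
φ(31) = 31 − 1 = 30.
φ(41) = 41 − 1 = 40.
Multiply: 28 · 30 · 40 = 33600.

33600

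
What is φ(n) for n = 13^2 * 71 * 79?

851760

φ(947921) = 947921 · (1 − 1/13) · (1 − 1/71) · (1 − 1/79)
       = 947921 · 65520/72917 = 851760.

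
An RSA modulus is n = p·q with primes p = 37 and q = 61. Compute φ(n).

φ(2257) = 2257 · (1 − 1/37) · (1 − 1/61)
       = 2257 · 2160/2257 = 2160.

2160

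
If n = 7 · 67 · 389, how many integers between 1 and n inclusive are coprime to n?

φ(7) = 7 − 1 = 6.
φ(67) = 67 − 1 = 66.
φ(389) = 389 − 1 = 388.
φ(182441) = 6 × 66 × 388 = 153648.

153648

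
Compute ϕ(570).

144

570 = 2 * 3 * 5 * 19.
φ(2) = 2 − 1 = 1.
φ(3) = 3 − 1 = 2.
φ(5) = 5 − 1 = 4.
φ(19) = 19 − 1 = 18.
Multiply: 1 · 2 · 4 · 18 = 144.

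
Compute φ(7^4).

φ(7^4) = 7^4 − 7^3 = 2401 − 343 = 2058.

2058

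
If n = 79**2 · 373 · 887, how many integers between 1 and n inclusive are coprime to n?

φ(79^2) = 79^1·(79−1) = 79·78 = 6162.
φ(373) = 373 − 1 = 372.
φ(887) = 887 − 1 = 886.
Multiply: 6162 · 372 · 886 = 2030945904.

2030945904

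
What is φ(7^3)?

φ(7^3) = 7^3 − 7^2 = 343 − 49 = 294.

294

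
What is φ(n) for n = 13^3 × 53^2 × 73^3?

φ(13^3) = 13^3 − 13^2 = 2197 − 169 = 2028.
φ(53^2) = 53^1·(53−1) = 53·52 = 2756.
φ(73^3) = 73^3 − 73^2 = 389017 − 5329 = 383688.
Multiply: 2028 · 2756 · 383688 = 2144496691584.

2144496691584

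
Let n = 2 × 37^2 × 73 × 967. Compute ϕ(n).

φ(193278158) = 193278158 · (1 − 1/2) · (1 − 1/37) · (1 − 1/73) · (1 − 1/967)
       = 193278158 · 2503872/5223734 = 92643264.

92643264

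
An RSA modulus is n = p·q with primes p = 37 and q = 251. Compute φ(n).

For distinct primes, φ(pq) = (p−1)(q−1) = 36 × 250 = 9000.

9000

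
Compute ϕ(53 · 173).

8944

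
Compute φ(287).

240

287 = 7 × 41.
φ(287) = 287 · (1 − 1/7) · (1 − 1/41)
       = 287 · 240/287 = 240.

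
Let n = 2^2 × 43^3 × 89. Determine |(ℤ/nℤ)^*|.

13667808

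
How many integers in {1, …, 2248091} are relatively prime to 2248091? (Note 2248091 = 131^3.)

2230930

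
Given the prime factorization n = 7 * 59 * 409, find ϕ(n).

141984

φ(168917) = 168917 · (1 − 1/7) · (1 − 1/59) · (1 − 1/409)
       = 168917 · 141984/168917 = 141984.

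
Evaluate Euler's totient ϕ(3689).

2880

3689 = 7 · 17 · 31.
φ(7) = 7 − 1 = 6.
φ(17) = 17 − 1 = 16.
φ(31) = 31 − 1 = 30.
Multiply: 6 · 16 · 30 = 2880.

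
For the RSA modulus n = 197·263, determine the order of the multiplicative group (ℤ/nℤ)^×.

51352

φ(197) = 197 − 1 = 196.
φ(263) = 263 − 1 = 262.
φ(51811) = 196 × 262 = 51352.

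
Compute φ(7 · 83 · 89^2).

3853344

φ(7) = 7 − 1 = 6.
φ(83) = 83 − 1 = 82.
φ(89^2) = 89^2 − 89^1 = 7921 − 89 = 7832.
Multiply: 6 · 82 · 7832 = 3853344.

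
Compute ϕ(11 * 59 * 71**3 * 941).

192384724000

φ(11) = 11 − 1 = 10.
φ(59) = 59 − 1 = 58.
φ(71^3) = 71^2·(71−1) = 5041·70 = 352870.
φ(941) = 941 − 1 = 940.
Since φ is multiplicative, φ(218579468899) = 10 · 58 · 352870 · 940 = 192384724000.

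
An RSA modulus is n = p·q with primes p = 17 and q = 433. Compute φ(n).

For distinct primes, φ(pq) = (p−1)(q−1) = 16 × 432 = 6912.

6912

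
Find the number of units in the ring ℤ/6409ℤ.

First factor: 6409 = 13 · 17 · 29.
φ(6409) = 6409 · (1 − 1/13) · (1 − 1/17) · (1 − 1/29)
       = 6409 · 5376/6409 = 5376.

5376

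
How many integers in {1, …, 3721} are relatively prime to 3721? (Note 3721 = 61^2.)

3660

φ(3721) = 3721 · (1 − 1/61)
       = 3721 · 60/61 = 3660.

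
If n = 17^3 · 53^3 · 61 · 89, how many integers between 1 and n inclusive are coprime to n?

φ(3970948133729) = 3970948133729 · (1 − 1/17) · (1 − 1/53) · (1 − 1/61) · (1 − 1/89)
       = 3970948133729 · 4392960/4891529 = 3566209320960.

3566209320960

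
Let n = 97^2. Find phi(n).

φ(97^2) = 97^2 − 97^1 = 9409 − 97 = 9312.

9312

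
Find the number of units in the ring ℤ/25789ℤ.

23040

Factor 25789: 25789 = 17 × 37 × 41.
φ(25789) = 25789 · (1 − 1/17) · (1 − 1/37) · (1 − 1/41)
       = 25789 · 23040/25789 = 23040.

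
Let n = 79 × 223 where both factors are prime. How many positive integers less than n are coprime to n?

φ(n) = (p − 1)(q − 1) = (79−1)(223−1) = 78·222 = 17316.

17316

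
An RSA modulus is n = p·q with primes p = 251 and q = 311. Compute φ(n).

77500

For distinct primes, φ(pq) = (p−1)(q−1) = 250 × 310 = 77500.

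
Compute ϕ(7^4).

2058

φ(2401) = 2401 · (1 − 1/7)
       = 2401 · 6/7 = 2058.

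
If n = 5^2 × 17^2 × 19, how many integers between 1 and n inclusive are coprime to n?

φ(137275) = 137275 · (1 − 1/5) · (1 − 1/17) · (1 − 1/19)
       = 137275 · 1152/1615 = 97920.

97920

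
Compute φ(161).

132

First factor: 161 = 7 * 23.
φ(7) = 7 − 1 = 6.
φ(23) = 23 − 1 = 22.
Since φ is multiplicative, φ(161) = 6 · 22 = 132.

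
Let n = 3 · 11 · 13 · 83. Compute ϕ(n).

φ(35607) = 35607 · (1 − 1/3) · (1 − 1/11) · (1 − 1/13) · (1 − 1/83)
       = 35607 · 19680/35607 = 19680.

19680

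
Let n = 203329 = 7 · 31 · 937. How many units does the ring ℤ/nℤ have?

φ(7) = 7 − 1 = 6.
φ(31) = 31 − 1 = 30.
φ(937) = 937 − 1 = 936.
Multiply: 6 · 30 · 936 = 168480.

168480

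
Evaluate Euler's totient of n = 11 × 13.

120

φ(11) = 11 − 1 = 10.
φ(13) = 13 − 1 = 12.
Since φ is multiplicative, φ(143) = 10 · 12 = 120.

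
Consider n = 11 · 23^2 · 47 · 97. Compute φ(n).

22344960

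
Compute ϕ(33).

20

Prime factorization: 33 = 3 · 11.
φ(3) = 3 − 1 = 2.
φ(11) = 11 − 1 = 10.
Since φ is multiplicative, φ(33) = 2 · 10 = 20.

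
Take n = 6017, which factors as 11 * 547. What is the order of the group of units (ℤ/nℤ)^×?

φ(6017) = 6017 · (1 − 1/11) · (1 − 1/547)
       = 6017 · 5460/6017 = 5460.

5460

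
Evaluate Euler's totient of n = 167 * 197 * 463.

15031632

φ(15232237) = 15232237 · (1 − 1/167) · (1 − 1/197) · (1 − 1/463)
       = 15232237 · 15031632/15232237 = 15031632.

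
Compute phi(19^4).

123462

φ(19^4) = 19^3·(19−1) = 6859·18 = 123462.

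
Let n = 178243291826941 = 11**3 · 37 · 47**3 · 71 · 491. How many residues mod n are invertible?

φ(178243291826941) = 178243291826941 · (1 − 1/11) · (1 − 1/37) · (1 − 1/47) · (1 − 1/71) · (1 − 1/491)
       = 178243291826941 · 568008000/666856069 = 151822290312000.

151822290312000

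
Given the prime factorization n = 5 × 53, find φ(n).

208

φ(5) = 5 − 1 = 4.
φ(53) = 53 − 1 = 52.
φ(265) = 4 × 52 = 208.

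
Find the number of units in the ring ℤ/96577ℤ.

Prime factorization: 96577 = 13 · 17 · 19 · 23.
φ(96577) = 96577 · (1 − 1/13) · (1 − 1/17) · (1 − 1/19) · (1 − 1/23)
       = 96577 · 76032/96577 = 76032.

76032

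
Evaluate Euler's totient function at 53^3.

φ(148877) = 148877 · (1 − 1/53)
       = 148877 · 52/53 = 146068.

146068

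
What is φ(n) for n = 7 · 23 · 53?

φ(8533) = 8533 · (1 − 1/7) · (1 − 1/23) · (1 − 1/53)
       = 8533 · 6864/8533 = 6864.

6864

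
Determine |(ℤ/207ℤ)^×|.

132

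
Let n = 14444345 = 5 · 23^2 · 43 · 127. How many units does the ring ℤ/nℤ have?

φ(5) = 5 − 1 = 4.
φ(23^2) = 23^1·(23−1) = 23·22 = 506.
φ(43) = 43 − 1 = 42.
φ(127) = 127 − 1 = 126.
Since φ is multiplicative, φ(14444345) = 4 · 506 · 42 · 126 = 10711008.

10711008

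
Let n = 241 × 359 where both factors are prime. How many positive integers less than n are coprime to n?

85920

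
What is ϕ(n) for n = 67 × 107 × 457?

3190176

φ(3276233) = 3276233 · (1 − 1/67) · (1 − 1/107) · (1 − 1/457)
       = 3276233 · 3190176/3276233 = 3190176.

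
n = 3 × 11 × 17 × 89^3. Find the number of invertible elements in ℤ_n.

223055360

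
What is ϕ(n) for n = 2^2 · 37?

72

φ(2^2) = 2^2 − 2^1 = 4 − 2 = 2.
φ(37) = 37 − 1 = 36.
Since φ is multiplicative, φ(148) = 2 · 36 = 72.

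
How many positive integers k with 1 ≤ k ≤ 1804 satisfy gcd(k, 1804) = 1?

1804 = 2^2 · 11 · 41.
φ(1804) = 1804 · (1 − 1/2) · (1 − 1/11) · (1 − 1/41)
       = 1804 · 400/902 = 800.

800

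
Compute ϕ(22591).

20160

First factor: 22591 = 19 · 29 · 41.
φ(19) = 19 − 1 = 18.
φ(29) = 29 − 1 = 28.
φ(41) = 41 − 1 = 40.
Multiply: 18 · 28 · 40 = 20160.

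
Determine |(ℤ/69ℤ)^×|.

44

First factor: 69 = 3 × 23.
φ(69) = 69 · (1 − 1/3) · (1 − 1/23)
       = 69 · 44/69 = 44.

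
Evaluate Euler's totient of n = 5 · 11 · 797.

31840

φ(43835) = 43835 · (1 − 1/5) · (1 − 1/11) · (1 − 1/797)
       = 43835 · 31840/43835 = 31840.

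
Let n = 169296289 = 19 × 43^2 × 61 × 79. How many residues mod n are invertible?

φ(19) = 19 − 1 = 18.
φ(43^2) = 43^1·(43−1) = 43·42 = 1806.
φ(61) = 61 − 1 = 60.
φ(79) = 79 − 1 = 78.
Since φ is multiplicative, φ(169296289) = 18 · 1806 · 60 · 78 = 152137440.

152137440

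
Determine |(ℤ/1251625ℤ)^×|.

Prime factorization: 1251625 = 5^3 · 17 · 19 · 31.
φ(1251625) = 1251625 · (1 − 1/5) · (1 − 1/17) · (1 − 1/19) · (1 − 1/31)
       = 1251625 · 34560/50065 = 864000.

864000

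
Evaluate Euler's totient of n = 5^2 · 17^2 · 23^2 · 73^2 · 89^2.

113312403578880

φ(161331531673225) = 161331531673225 · (1 − 1/5) · (1 − 1/17) · (1 − 1/23) · (1 − 1/73) · (1 − 1/89)
       = 161331531673225 · 8921088/12701635 = 113312403578880.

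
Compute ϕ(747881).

645120

Prime factorization: 747881 = 17 * 29 * 37 * 41.
φ(747881) = 747881 · (1 − 1/17) · (1 − 1/29) · (1 − 1/37) · (1 − 1/41)
       = 747881 · 645120/747881 = 645120.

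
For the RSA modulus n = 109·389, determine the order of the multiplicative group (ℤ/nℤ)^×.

41904

φ(109) = 109 − 1 = 108.
φ(389) = 389 − 1 = 388.
Since φ is multiplicative, φ(42401) = 108 · 388 = 41904.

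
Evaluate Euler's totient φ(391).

352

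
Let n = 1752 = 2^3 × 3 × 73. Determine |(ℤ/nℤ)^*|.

576

φ(2^3) = 2^2·(2−1) = 4·1 = 4.
φ(3) = 3 − 1 = 2.
φ(73) = 73 − 1 = 72.
Multiply: 4 · 2 · 72 = 576.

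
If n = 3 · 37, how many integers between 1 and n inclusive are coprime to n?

72

φ(111) = 111 · (1 − 1/3) · (1 − 1/37)
       = 111 · 72/111 = 72.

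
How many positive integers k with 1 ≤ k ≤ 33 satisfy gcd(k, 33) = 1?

First factor: 33 = 3 * 11.
φ(33) = 33 · (1 − 1/3) · (1 − 1/11)
       = 33 · 20/33 = 20.

20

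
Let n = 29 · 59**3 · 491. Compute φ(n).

2770040560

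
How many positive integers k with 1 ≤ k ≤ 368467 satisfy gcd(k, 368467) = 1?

Factor 368467: 368467 = 11 · 19 · 41 · 43.
φ(11) = 11 − 1 = 10.
φ(19) = 19 − 1 = 18.
φ(41) = 41 − 1 = 40.
φ(43) = 43 − 1 = 42.
Since φ is multiplicative, φ(368467) = 10 · 18 · 40 · 42 = 302400.

302400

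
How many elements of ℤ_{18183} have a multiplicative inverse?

10080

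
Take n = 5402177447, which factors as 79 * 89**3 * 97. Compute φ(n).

φ(79) = 79 − 1 = 78.
φ(89^3) = 89^2·(89−1) = 7921·88 = 697048.
φ(97) = 97 − 1 = 96.
φ(5402177447) = 78 × 697048 × 96 = 5219495424.

5219495424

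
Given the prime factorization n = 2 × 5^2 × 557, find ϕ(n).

11120

φ(2) = 2 − 1 = 1.
φ(5^2) = 5^2 − 5^1 = 25 − 5 = 20.
φ(557) = 557 − 1 = 556.
Since φ is multiplicative, φ(27850) = 1 · 20 · 556 = 11120.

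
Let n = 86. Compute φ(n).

42

Factor 86: 86 = 2 · 43.
φ(2) = 2 − 1 = 1.
φ(43) = 43 − 1 = 42.
φ(86) = 1 × 42 = 42.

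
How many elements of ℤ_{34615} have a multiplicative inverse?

22176

Prime factorization: 34615 = 5 * 7 * 23 * 43.
φ(34615) = 34615 · (1 − 1/5) · (1 − 1/7) · (1 − 1/23) · (1 − 1/43)
       = 34615 · 22176/34615 = 22176.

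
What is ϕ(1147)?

1080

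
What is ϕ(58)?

28

58 = 2 · 29.
φ(58) = 58 · (1 − 1/2) · (1 − 1/29)
       = 58 · 28/58 = 28.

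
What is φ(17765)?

Factor 17765: 17765 = 5 × 11 × 17 × 19.
φ(17765) = 17765 · (1 − 1/5) · (1 − 1/11) · (1 − 1/17) · (1 − 1/19)
       = 17765 · 11520/17765 = 11520.

11520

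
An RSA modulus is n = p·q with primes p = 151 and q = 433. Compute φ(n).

64800

For distinct primes, φ(pq) = (p−1)(q−1) = 150 × 432 = 64800.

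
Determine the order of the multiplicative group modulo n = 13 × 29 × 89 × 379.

11176704

φ(13) = 13 − 1 = 12.
φ(29) = 29 − 1 = 28.
φ(89) = 89 − 1 = 88.
φ(379) = 379 − 1 = 378.
φ(12716587) = 12 × 28 × 88 × 378 = 11176704.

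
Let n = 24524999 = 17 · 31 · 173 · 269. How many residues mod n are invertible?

22126080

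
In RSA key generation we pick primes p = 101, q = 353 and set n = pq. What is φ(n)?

35200

φ(101) = 101 − 1 = 100.
φ(353) = 353 − 1 = 352.
Multiply: 100 · 352 = 35200.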